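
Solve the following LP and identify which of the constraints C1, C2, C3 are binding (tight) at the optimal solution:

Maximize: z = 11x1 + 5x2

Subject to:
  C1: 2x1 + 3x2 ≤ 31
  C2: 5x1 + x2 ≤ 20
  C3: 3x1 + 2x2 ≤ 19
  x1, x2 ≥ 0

At x1 = 3, x2 = 5, compute slack b - a·x for each constraint:
  C1: 31 − 21 = 10  (slack)
  C2: 20 − 20 = 0  (binding)
  C3: 19 − 19 = 0  (binding)

Optimal: x1 = 3, x2 = 5
Binding: C2, C3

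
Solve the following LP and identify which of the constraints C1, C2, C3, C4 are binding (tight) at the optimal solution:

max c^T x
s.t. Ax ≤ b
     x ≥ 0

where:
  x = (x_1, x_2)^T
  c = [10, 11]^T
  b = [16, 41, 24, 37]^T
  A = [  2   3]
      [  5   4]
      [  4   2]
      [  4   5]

At x_1 = 5, x_2 = 2, compute slack b - a·x for each constraint:
  C1: 16 − 16 = 0  (binding)
  C2: 41 − 33 = 8  (slack)
  C3: 24 − 24 = 0  (binding)
  C4: 37 − 30 = 7  (slack)

Optimal: x_1 = 5, x_2 = 2
Binding: C1, C3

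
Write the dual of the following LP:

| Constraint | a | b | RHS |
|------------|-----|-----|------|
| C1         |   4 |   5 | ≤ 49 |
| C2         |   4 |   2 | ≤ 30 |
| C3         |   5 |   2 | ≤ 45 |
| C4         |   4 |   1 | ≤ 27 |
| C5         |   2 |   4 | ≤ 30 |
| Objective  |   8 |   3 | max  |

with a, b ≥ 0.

Primal max cᵀx s.t. Ax ≤ b, x ≥ 0  →  Dual min bᵀy s.t. Aᵀy ≥ c, y ≥ 0.

Minimize: z = 49y1 + 30y2 + 45y3 + 27y4 + 30y5

Subject to:
  4y1 + 4y2 + 5y3 + 4y4 + 2y5 ≥ 8
  5y1 + 2y2 + 2y3 + y4 + 4y5 ≥ 3
  y1, y2, y3, y4, y5 ≥ 0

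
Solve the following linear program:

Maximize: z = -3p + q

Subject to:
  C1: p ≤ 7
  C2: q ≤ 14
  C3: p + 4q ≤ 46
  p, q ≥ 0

Evaluate the objective at each vertex of the feasible region:
  z(0, 0) = 0
  z(7, 0) = -21
  z(7, 9.75) = -11.25
  z(0, 11.5) = 11.5  ←
The maximum is at p = 0, q = 11.5.

p = 0, q = 11.5, z = 11.5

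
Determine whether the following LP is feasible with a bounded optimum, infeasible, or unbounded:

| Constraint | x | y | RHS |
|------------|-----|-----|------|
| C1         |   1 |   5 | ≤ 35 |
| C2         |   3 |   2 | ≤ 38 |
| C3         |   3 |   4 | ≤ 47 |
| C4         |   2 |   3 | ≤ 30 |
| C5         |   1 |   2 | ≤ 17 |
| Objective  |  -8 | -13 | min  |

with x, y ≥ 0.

Feasible with a bounded optimal solution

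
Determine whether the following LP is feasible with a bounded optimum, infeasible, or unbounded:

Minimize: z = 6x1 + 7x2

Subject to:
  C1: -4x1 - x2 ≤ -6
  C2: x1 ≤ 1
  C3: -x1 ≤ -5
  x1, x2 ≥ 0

Infeasible (no feasible solution exists)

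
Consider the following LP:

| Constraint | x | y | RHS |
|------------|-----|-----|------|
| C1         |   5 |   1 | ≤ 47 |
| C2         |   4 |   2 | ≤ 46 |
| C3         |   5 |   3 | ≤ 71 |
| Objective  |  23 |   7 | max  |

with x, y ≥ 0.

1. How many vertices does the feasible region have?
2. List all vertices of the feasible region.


1. 4
2. (0, 0), (9.4, 0), (8, 7), (0, 23)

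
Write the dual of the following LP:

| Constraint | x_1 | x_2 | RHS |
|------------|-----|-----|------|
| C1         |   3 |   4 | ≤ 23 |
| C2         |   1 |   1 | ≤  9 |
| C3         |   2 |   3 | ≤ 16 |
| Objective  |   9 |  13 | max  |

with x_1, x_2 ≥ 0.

Primal max cᵀx s.t. Ax ≤ b, x ≥ 0  →  Dual min bᵀy s.t. Aᵀy ≥ c, y ≥ 0.

Minimize: z = 23y1 + 9y2 + 16y3

Subject to:
  3y1 + y2 + 2y3 ≥ 9
  4y1 + y2 + 3y3 ≥ 13
  y1, y2, y3 ≥ 0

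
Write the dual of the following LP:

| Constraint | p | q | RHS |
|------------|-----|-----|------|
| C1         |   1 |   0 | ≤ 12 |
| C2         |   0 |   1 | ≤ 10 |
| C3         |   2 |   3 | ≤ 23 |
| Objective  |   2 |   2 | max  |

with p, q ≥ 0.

Primal max cᵀx s.t. Ax ≤ b, x ≥ 0  →  Dual min bᵀy s.t. Aᵀy ≥ c, y ≥ 0.

Minimize: z = 12y1 + 10y2 + 23y3

Subject to:
  y1 + 2y3 ≥ 2
  y2 + 3y3 ≥ 2
  y1, y2, y3 ≥ 0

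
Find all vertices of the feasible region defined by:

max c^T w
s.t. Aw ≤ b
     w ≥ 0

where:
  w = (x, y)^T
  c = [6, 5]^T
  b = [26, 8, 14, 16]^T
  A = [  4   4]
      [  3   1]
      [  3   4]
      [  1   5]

(0, 0), (2.667, 0), (2, 2), (0.5455, 3.091), (0, 3.2)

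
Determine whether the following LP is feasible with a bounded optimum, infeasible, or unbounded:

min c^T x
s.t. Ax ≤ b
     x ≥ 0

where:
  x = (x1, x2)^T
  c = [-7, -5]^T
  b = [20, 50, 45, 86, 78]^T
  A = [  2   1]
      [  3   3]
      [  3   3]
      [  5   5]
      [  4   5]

Feasible with a bounded optimal solution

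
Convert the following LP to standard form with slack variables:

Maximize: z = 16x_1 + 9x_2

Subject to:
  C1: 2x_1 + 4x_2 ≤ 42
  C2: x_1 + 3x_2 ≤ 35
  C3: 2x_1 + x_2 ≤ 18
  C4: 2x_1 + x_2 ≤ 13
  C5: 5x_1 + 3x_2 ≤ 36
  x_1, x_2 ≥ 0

max z = 16x_1 + 9x_2

s.t.
  2x_1 + 4x_2 + s1 = 42
  x_1 + 3x_2 + s2 = 35
  2x_1 + x_2 + s3 = 18
  2x_1 + x_2 + s4 = 13
  5x_1 + 3x_2 + s5 = 36
  x_1, x_2, s1, s2, s3, s4, s5 ≥ 0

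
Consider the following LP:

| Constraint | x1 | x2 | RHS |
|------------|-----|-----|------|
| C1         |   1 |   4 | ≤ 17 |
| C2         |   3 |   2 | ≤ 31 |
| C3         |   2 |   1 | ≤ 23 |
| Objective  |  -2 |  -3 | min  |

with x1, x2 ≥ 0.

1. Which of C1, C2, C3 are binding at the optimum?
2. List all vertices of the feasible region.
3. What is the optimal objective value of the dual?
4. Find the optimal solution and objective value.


1. C1, C2
2. (0, 0), (10.33, 0), (9, 2), (0, 4.25)
3. -24
4. x1 = 9, x2 = 2, z = -24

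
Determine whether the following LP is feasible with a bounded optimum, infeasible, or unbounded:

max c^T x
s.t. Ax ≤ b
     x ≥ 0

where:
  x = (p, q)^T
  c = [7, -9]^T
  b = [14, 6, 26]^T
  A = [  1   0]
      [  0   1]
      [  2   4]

Feasible with a bounded optimal solution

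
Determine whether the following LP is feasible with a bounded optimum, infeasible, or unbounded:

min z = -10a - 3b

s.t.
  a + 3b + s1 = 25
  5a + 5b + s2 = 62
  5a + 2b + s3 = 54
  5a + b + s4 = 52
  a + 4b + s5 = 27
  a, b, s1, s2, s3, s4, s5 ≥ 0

Feasible with a bounded optimal solution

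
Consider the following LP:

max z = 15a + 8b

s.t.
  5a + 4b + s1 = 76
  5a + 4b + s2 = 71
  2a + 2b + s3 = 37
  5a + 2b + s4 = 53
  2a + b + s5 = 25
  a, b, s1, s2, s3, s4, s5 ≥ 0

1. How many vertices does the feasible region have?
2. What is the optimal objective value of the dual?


1. 4
2. 177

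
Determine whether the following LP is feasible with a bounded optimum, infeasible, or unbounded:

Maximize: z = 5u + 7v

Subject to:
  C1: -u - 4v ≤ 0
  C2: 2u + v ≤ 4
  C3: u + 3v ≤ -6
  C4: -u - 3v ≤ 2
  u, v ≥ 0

Infeasible (no feasible solution exists)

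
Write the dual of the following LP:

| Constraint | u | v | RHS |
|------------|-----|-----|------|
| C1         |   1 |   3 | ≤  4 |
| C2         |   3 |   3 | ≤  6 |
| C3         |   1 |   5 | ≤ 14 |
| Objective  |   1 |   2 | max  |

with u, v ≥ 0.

Primal max cᵀx s.t. Ax ≤ b, x ≥ 0  →  Dual min bᵀy s.t. Aᵀy ≥ c, y ≥ 0.

Minimize: z = 4y1 + 6y2 + 14y3

Subject to:
  y1 + 3y2 + y3 ≥ 1
  3y1 + 3y2 + 5y3 ≥ 2
  y1, y2, y3 ≥ 0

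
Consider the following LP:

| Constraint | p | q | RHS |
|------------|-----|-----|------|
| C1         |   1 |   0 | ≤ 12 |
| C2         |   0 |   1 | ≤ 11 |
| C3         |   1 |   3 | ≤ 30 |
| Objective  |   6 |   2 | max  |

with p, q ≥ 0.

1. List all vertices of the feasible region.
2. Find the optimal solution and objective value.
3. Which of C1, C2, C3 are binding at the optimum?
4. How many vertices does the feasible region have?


1. (0, 0), (12, 0), (12, 6), (0, 10)
2. p = 12, q = 6, z = 84
3. C1, C3
4. 4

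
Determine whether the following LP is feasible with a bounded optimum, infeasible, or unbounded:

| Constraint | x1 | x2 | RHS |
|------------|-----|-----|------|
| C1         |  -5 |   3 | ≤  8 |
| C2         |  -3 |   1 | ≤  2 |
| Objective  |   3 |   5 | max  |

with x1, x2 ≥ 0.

Unbounded (objective can increase without bound)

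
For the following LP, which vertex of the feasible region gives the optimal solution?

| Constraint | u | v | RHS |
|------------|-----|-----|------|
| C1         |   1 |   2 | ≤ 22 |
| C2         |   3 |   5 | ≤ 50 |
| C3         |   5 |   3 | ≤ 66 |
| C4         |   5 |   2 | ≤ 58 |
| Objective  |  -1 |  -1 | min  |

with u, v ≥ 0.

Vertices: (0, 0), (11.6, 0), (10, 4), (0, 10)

Evaluate the objective at each vertex of the feasible region:
  z(0, 0) = 0
  z(11.6, 0) = -11.6
  z(10, 4) = -14  ←
  z(0, 10) = -10
The minimum is at u = 10, v = 4.

(10, 4)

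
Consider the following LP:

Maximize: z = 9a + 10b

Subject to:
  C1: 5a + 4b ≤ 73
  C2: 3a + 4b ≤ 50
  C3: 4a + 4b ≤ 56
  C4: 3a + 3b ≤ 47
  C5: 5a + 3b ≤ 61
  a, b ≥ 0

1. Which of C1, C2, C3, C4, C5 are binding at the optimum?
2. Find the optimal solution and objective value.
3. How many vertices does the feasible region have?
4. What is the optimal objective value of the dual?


1. C2, C3
2. a = 6, b = 8, z = 134
3. 5
4. 134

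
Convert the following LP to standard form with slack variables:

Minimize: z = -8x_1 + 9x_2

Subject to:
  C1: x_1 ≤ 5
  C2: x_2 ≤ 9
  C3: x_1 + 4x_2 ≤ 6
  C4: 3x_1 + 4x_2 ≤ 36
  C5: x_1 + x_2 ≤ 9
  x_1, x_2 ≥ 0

min z = -8x_1 + 9x_2

s.t.
  x_1 + s1 = 5
  x_2 + s2 = 9
  x_1 + 4x_2 + s3 = 6
  3x_1 + 4x_2 + s4 = 36
  x_1 + x_2 + s5 = 9
  x_1, x_2, s1, s2, s3, s4, s5 ≥ 0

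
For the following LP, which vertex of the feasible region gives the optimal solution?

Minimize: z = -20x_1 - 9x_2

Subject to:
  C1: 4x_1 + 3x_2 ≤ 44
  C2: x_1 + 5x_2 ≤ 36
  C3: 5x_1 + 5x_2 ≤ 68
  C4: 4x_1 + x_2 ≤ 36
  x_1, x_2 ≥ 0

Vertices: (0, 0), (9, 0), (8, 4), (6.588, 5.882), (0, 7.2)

Evaluate the objective at each vertex of the feasible region:
  z(0, 0) = 0
  z(9, 0) = -180
  z(8, 4) = -196  ←
  z(6.588, 5.882) = -184.7
  z(0, 7.2) = -64.8
The minimum is at x_1 = 8, x_2 = 4.

(8, 4)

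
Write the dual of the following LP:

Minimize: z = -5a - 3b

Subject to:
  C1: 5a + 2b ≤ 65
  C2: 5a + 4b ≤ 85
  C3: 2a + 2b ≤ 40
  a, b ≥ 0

Primal min cᵀx s.t. Ax ≤ b, x ≥ 0  →  Dual max −bᵀy s.t. Aᵀy ≥ −c, y ≥ 0.

Maximize: z = -65y1 - 85y2 - 40y3

Subject to:
  5y1 + 5y2 + 2y3 ≥ 5
  2y1 + 4y2 + 2y3 ≥ 3
  y1, y2, y3 ≥ 0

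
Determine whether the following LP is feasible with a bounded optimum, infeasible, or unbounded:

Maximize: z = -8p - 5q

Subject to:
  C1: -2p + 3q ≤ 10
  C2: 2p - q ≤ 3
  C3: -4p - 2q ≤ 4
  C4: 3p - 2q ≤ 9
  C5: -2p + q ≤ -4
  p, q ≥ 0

Infeasible (no feasible solution exists)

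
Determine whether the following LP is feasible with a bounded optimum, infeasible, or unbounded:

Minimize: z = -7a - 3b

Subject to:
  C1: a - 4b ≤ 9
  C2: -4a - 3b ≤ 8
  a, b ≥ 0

Unbounded (objective can decrease without bound)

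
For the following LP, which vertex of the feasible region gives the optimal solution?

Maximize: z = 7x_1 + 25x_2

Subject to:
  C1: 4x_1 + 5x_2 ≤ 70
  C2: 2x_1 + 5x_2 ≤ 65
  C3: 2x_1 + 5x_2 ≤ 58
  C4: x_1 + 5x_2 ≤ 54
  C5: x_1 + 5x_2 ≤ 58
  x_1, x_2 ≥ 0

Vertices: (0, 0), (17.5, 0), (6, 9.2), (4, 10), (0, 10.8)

Evaluate the objective at each vertex of the feasible region:
  z(0, 0) = 0
  z(17.5, 0) = 122.5
  z(6, 9.2) = 272
  z(4, 10) = 278  ←
  z(0, 10.8) = 270
The maximum is at x_1 = 4, x_2 = 10.

(4, 10)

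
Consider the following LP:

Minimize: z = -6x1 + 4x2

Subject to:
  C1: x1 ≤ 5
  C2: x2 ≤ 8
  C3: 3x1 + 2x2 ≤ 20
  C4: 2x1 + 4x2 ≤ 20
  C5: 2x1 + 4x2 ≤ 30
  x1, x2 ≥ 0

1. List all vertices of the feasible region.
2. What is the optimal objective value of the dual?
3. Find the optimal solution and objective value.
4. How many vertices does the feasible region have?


1. (0, 0), (5, 0), (5, 2.5), (0, 5)
2. -30
3. x1 = 5, x2 = 0, z = -30
4. 4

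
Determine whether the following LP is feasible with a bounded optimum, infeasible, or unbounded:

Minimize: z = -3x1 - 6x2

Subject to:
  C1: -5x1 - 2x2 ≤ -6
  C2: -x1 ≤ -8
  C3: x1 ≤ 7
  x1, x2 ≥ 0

Infeasible (no feasible solution exists)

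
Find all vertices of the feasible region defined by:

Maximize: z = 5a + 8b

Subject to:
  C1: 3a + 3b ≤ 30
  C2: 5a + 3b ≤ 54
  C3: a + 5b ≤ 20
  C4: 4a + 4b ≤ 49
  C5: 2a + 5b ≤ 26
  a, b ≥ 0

(0, 0), (10, 0), (8, 2), (6, 2.8), (0, 4)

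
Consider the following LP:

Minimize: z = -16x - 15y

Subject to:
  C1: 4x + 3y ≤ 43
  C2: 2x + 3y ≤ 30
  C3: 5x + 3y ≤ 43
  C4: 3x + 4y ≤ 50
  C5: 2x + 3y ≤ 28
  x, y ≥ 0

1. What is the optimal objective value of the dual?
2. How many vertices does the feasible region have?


1. -170
2. 4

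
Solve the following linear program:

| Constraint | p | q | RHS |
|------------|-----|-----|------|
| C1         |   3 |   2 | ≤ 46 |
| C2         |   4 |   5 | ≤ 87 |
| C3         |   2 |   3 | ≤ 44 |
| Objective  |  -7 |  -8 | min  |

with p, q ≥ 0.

Evaluate the objective at each vertex of the feasible region:
  z(0, 0) = 0
  z(15.33, 0) = -107.3
  z(10, 8) = -134  ←
  z(0, 14.67) = -117.3
The minimum is at p = 10, q = 8.

p = 10, q = 8, z = -134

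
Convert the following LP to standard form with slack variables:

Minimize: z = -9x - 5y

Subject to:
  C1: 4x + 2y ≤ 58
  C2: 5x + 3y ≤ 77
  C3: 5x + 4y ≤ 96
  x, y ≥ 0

min z = -9x - 5y

s.t.
  4x + 2y + s1 = 58
  5x + 3y + s2 = 77
  5x + 4y + s3 = 96
  x, y, s1, s2, s3 ≥ 0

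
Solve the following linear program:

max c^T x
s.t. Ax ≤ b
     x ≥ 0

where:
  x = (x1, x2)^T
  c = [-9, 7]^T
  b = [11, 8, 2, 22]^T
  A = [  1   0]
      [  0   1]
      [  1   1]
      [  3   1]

Evaluate the objective at each vertex of the feasible region:
  z(0, 0) = 0
  z(2, 0) = -18
  z(0, 2) = 14  ←
The maximum is at x1 = 0, x2 = 2.

x1 = 0, x2 = 2, z = 14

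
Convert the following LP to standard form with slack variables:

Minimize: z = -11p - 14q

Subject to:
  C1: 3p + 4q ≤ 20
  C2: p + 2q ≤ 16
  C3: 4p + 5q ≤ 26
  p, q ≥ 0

min z = -11p - 14q

s.t.
  3p + 4q + s1 = 20
  p + 2q + s2 = 16
  4p + 5q + s3 = 26
  p, q, s1, s2, s3 ≥ 0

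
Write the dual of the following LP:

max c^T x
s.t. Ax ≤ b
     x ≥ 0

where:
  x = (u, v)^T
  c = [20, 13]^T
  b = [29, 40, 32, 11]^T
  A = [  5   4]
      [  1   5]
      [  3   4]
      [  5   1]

Primal max cᵀx s.t. Ax ≤ b, x ≥ 0  →  Dual min bᵀy s.t. Aᵀy ≥ c, y ≥ 0.

Minimize: z = 29y1 + 40y2 + 32y3 + 11y4

Subject to:
  5y1 + y2 + 3y3 + 5y4 ≥ 20
  4y1 + 5y2 + 4y3 + y4 ≥ 13
  y1, y2, y3, y4 ≥ 0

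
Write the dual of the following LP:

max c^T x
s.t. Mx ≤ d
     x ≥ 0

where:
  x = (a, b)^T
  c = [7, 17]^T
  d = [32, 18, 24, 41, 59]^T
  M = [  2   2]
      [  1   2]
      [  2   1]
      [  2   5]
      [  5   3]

Primal max cᵀx s.t. Ax ≤ b, x ≥ 0  →  Dual min bᵀy s.t. Aᵀy ≥ c, y ≥ 0.

Minimize: z = 32y1 + 18y2 + 24y3 + 41y4 + 59y5

Subject to:
  2y1 + y2 + 2y3 + 2y4 + 5y5 ≥ 7
  2y1 + 2y2 + y3 + 5y4 + 3y5 ≥ 17
  y1, y2, y3, y4, y5 ≥ 0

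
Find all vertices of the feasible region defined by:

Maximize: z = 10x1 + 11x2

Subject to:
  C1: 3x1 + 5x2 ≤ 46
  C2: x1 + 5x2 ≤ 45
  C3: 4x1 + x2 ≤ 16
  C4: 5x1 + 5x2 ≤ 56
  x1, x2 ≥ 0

(0, 0), (4, 0), (2, 8), (0.5, 8.9), (0, 9)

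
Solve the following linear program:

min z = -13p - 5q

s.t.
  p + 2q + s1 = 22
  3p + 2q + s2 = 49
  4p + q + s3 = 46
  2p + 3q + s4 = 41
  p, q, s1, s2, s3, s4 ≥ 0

Evaluate the objective at each vertex of the feasible region:
  z(0, 0) = 0
  z(11.5, 0) = -149.5
  z(10, 6) = -160  ←
  z(0, 11) = -55
The minimum is at p = 10, q = 6.

p = 10, q = 6, z = -160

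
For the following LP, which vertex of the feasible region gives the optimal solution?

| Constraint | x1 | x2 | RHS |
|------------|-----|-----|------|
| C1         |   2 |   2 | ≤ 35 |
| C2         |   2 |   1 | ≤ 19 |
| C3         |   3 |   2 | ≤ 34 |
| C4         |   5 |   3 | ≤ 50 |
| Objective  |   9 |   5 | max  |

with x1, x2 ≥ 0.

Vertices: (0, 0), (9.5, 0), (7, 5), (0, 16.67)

Evaluate the objective at each vertex of the feasible region:
  z(0, 0) = 0
  z(9.5, 0) = 85.5
  z(7, 5) = 88  ←
  z(0, 16.67) = 83.33
The maximum is at x1 = 7, x2 = 5.

(7, 5)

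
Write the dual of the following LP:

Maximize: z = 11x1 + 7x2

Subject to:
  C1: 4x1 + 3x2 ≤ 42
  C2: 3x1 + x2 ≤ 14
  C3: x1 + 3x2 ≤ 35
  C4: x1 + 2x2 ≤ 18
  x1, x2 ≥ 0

Primal max cᵀx s.t. Ax ≤ b, x ≥ 0  →  Dual min bᵀy s.t. Aᵀy ≥ c, y ≥ 0.

Minimize: z = 42y1 + 14y2 + 35y3 + 18y4

Subject to:
  4y1 + 3y2 + y3 + y4 ≥ 11
  3y1 + y2 + 3y3 + 2y4 ≥ 7
  y1, y2, y3, y4 ≥ 0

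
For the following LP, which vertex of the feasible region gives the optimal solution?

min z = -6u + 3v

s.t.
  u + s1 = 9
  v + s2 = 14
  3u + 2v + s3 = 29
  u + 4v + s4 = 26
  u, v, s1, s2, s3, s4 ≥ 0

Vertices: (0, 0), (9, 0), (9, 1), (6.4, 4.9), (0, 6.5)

Evaluate the objective at each vertex of the feasible region:
  z(0, 0) = 0
  z(9, 0) = -54  ←
  z(9, 1) = -51
  z(6.4, 4.9) = -23.7
  z(0, 6.5) = 19.5
The minimum is at u = 9, v = 0.

(9, 0)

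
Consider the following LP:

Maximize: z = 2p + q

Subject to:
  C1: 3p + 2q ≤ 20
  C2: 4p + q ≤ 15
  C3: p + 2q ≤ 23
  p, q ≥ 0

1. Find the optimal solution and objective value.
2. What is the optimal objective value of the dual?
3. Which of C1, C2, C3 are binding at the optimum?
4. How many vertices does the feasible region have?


1. p = 2, q = 7, z = 11
2. 11
3. C1, C2
4. 4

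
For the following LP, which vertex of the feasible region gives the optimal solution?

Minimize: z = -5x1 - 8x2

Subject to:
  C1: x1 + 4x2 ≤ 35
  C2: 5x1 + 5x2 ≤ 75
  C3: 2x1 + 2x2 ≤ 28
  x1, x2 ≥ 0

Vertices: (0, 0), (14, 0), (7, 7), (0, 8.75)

Evaluate the objective at each vertex of the feasible region:
  z(0, 0) = 0
  z(14, 0) = -70
  z(7, 7) = -91  ←
  z(0, 8.75) = -70
The minimum is at x1 = 7, x2 = 7.

(7, 7)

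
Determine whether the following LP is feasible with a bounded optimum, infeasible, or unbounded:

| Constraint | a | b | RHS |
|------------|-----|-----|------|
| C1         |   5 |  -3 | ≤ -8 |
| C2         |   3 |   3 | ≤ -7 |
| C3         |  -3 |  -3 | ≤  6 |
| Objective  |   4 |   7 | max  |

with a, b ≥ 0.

Infeasible (no feasible solution exists)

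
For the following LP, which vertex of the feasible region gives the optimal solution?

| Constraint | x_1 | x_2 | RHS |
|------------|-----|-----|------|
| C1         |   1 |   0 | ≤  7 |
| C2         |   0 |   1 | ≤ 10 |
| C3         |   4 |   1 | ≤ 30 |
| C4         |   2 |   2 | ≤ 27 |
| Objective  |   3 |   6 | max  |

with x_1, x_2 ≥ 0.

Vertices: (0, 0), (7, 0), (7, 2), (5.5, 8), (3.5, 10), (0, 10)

Evaluate the objective at each vertex of the feasible region:
  z(0, 0) = 0
  z(7, 0) = 21
  z(7, 2) = 33
  z(5.5, 8) = 64.5
  z(3.5, 10) = 70.5  ←
  z(0, 10) = 60
The maximum is at x_1 = 3.5, x_2 = 10.

(3.5, 10)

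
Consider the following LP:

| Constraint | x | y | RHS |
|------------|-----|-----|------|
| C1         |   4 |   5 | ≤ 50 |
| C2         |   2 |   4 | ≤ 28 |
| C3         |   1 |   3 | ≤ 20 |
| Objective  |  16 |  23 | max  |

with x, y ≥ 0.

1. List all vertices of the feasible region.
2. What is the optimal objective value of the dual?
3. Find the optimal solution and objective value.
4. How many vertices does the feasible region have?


1. (0, 0), (12.5, 0), (10, 2), (2, 6), (0, 6.667)
2. 206
3. x = 10, y = 2, z = 206
4. 5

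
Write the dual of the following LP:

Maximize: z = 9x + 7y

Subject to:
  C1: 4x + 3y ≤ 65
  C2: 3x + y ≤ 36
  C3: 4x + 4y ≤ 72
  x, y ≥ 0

Primal max cᵀx s.t. Ax ≤ b, x ≥ 0  →  Dual min bᵀy s.t. Aᵀy ≥ c, y ≥ 0.

Minimize: z = 65y1 + 36y2 + 72y3

Subject to:
  4y1 + 3y2 + 4y3 ≥ 9
  3y1 + y2 + 4y3 ≥ 7
  y1, y2, y3 ≥ 0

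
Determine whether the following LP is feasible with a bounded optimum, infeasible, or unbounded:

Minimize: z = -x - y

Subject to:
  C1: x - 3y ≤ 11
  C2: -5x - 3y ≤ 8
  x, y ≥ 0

Unbounded (objective can decrease without bound)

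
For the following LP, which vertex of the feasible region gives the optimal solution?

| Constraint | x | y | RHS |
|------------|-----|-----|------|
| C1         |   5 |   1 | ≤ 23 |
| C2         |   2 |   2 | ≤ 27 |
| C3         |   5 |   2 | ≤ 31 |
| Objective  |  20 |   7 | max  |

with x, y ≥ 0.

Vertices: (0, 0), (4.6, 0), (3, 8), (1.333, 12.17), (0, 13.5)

Evaluate the objective at each vertex of the feasible region:
  z(0, 0) = 0
  z(4.6, 0) = 92
  z(3, 8) = 116  ←
  z(1.333, 12.17) = 111.8
  z(0, 13.5) = 94.5
The maximum is at x = 3, y = 8.

(3, 8)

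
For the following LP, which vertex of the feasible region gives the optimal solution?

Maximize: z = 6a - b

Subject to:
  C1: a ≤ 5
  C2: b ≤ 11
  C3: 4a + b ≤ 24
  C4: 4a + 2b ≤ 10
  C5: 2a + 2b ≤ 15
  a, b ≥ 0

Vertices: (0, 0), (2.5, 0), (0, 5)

Evaluate the objective at each vertex of the feasible region:
  z(0, 0) = 0
  z(2.5, 0) = 15  ←
  z(0, 5) = -5
The maximum is at a = 2.5, b = 0.

(2.5, 0)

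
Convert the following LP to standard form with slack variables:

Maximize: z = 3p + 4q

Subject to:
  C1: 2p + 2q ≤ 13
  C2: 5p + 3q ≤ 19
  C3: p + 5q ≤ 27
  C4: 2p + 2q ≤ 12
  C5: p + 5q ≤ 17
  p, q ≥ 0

max z = 3p + 4q

s.t.
  2p + 2q + s1 = 13
  5p + 3q + s2 = 19
  p + 5q + s3 = 27
  2p + 2q + s4 = 12
  p + 5q + s5 = 17
  p, q, s1, s2, s3, s4, s5 ≥ 0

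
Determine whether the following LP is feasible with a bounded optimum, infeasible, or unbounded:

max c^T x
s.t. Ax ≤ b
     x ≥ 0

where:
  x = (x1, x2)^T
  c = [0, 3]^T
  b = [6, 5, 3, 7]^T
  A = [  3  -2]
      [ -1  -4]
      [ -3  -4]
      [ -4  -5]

Unbounded (objective can increase without bound)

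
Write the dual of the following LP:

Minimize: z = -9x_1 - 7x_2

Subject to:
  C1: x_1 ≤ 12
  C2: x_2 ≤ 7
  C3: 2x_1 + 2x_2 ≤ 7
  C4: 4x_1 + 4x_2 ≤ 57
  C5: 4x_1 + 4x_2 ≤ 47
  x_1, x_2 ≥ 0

Primal min cᵀx s.t. Ax ≤ b, x ≥ 0  →  Dual max −bᵀy s.t. Aᵀy ≥ −c, y ≥ 0.

Maximize: z = -12y1 - 7y2 - 7y3 - 57y4 - 47y5

Subject to:
  y1 + 2y3 + 4y4 + 4y5 ≥ 9
  y2 + 2y3 + 4y4 + 4y5 ≥ 7
  y1, y2, y3, y4, y5 ≥ 0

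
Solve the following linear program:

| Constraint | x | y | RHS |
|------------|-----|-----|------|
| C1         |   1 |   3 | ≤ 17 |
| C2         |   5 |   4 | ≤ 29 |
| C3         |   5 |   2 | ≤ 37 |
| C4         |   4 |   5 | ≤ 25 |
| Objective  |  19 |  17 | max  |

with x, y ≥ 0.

Evaluate the objective at each vertex of the feasible region:
  z(0, 0) = 0
  z(5.8, 0) = 110.2
  z(5, 1) = 112  ←
  z(0, 5) = 85
The maximum is at x = 5, y = 1.

x = 5, y = 1, z = 112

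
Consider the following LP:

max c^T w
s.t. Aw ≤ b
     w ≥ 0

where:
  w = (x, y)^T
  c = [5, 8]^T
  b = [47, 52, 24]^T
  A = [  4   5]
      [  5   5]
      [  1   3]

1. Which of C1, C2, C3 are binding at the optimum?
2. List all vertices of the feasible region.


1. C1, C3
2. (0, 0), (10.4, 0), (5, 5.4), (3, 7), (0, 8)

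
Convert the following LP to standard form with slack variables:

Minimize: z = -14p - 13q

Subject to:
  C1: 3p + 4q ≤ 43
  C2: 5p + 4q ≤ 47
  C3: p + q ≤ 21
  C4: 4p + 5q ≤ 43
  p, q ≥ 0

min z = -14p - 13q

s.t.
  3p + 4q + s1 = 43
  5p + 4q + s2 = 47
  p + q + s3 = 21
  4p + 5q + s4 = 43
  p, q, s1, s2, s3, s4 ≥ 0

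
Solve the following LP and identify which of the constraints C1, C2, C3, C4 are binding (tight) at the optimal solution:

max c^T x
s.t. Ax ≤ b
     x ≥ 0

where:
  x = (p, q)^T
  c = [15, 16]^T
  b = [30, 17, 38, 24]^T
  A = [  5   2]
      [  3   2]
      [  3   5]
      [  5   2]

At p = 1, q = 7, compute slack b - a·x for each constraint:
  C1: 30 − 19 = 11  (slack)
  C2: 17 − 17 = 0  (binding)
  C3: 38 − 38 = 0  (binding)
  C4: 24 − 19 = 5  (slack)

Optimal: p = 1, q = 7
Binding: C2, C3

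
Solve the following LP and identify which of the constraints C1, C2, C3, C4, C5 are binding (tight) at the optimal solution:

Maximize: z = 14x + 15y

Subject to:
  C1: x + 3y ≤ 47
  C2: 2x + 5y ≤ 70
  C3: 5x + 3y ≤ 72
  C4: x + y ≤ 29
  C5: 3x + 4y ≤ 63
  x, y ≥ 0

At x = 9, y = 9, compute slack b - a·x for each constraint:
  C1: 47 − 36 = 11  (slack)
  C2: 70 − 63 = 7  (slack)
  C3: 72 − 72 = 0  (binding)
  C4: 29 − 18 = 11  (slack)
  C5: 63 − 63 = 0  (binding)

Optimal: x = 9, y = 9
Binding: C3, C5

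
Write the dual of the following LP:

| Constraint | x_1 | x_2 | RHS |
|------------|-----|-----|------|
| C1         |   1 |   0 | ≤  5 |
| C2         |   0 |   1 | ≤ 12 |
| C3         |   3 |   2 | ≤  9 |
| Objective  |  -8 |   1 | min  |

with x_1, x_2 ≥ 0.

Primal min cᵀx s.t. Ax ≤ b, x ≥ 0  →  Dual max −bᵀy s.t. Aᵀy ≥ −c, y ≥ 0.

Maximize: z = -5y1 - 12y2 - 9y3

Subject to:
  y1 + 3y3 ≥ 8
  y2 + 2y3 ≥ -1
  y1, y2, y3 ≥ 0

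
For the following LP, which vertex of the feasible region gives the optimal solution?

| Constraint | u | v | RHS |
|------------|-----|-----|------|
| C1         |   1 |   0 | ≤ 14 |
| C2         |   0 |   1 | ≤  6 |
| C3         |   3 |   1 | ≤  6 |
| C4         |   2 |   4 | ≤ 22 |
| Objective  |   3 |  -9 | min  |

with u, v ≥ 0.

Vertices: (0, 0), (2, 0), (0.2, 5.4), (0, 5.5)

Evaluate the objective at each vertex of the feasible region:
  z(0, 0) = 0
  z(2, 0) = 6
  z(0.2, 5.4) = -48
  z(0, 5.5) = -49.5  ←
The minimum is at u = 0, v = 5.5.

(0, 5.5)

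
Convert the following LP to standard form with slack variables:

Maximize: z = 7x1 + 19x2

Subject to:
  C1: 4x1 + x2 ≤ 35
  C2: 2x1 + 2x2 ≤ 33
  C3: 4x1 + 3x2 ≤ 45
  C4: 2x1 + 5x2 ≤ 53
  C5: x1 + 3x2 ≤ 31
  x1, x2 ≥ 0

max z = 7x1 + 19x2

s.t.
  4x1 + x2 + s1 = 35
  2x1 + 2x2 + s2 = 33
  4x1 + 3x2 + s3 = 45
  2x1 + 5x2 + s4 = 53
  x1 + 3x2 + s5 = 31
  x1, x2, s1, s2, s3, s4, s5 ≥ 0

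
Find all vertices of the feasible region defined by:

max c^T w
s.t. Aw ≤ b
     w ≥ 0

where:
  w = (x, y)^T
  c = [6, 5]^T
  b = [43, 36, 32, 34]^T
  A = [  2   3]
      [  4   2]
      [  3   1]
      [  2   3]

(0, 0), (9, 0), (5, 8), (0, 11.33)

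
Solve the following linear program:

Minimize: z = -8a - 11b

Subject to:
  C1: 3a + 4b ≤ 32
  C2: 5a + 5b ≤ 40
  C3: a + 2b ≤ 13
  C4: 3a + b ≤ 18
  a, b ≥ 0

Evaluate the objective at each vertex of the feasible region:
  z(0, 0) = 0
  z(6, 0) = -48
  z(5, 3) = -73
  z(3, 5) = -79  ←
  z(0, 6.5) = -71.5
The minimum is at a = 3, b = 5.

a = 3, b = 5, z = -79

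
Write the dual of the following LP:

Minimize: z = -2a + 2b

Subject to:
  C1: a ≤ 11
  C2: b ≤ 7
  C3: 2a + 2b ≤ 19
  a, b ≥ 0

Primal min cᵀx s.t. Ax ≤ b, x ≥ 0  →  Dual max −bᵀy s.t. Aᵀy ≥ −c, y ≥ 0.

Maximize: z = -11y1 - 7y2 - 19y3

Subject to:
  y1 + 2y3 ≥ 2
  y2 + 2y3 ≥ -2
  y1, y2, y3 ≥ 0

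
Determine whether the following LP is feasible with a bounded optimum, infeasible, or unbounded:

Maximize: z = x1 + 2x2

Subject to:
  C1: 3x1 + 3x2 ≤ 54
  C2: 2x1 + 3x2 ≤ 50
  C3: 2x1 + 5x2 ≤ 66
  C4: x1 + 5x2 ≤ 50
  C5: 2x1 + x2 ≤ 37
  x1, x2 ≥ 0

Feasible with a bounded optimal solution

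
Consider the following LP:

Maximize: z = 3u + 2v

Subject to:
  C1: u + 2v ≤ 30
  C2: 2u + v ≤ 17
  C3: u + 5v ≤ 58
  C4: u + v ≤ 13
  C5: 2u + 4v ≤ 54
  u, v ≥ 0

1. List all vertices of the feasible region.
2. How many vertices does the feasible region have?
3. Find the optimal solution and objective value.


1. (0, 0), (8.5, 0), (4, 9), (1.75, 11.25), (0, 11.6)
2. 5
3. u = 4, v = 9, z = 30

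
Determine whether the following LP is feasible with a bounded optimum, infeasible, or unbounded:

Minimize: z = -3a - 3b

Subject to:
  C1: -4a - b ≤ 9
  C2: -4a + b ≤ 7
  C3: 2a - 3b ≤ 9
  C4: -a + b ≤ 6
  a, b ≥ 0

Unbounded (objective can decrease without bound)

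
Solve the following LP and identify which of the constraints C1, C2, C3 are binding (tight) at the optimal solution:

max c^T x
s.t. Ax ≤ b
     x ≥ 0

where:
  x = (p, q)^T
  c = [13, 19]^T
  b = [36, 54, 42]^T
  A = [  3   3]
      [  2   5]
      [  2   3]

At p = 2, q = 10, compute slack b - a·x for each constraint:
  C1: 36 − 36 = 0  (binding)
  C2: 54 − 54 = 0  (binding)
  C3: 42 − 34 = 8  (slack)

Optimal: p = 2, q = 10
Binding: C1, C2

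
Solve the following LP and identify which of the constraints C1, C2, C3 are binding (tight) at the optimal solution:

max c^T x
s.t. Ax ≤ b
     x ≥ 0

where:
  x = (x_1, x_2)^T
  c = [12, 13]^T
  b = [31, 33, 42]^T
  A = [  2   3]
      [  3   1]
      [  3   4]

At x_1 = 10, x_2 = 3, compute slack b - a·x for each constraint:
  C1: 31 − 29 = 2  (slack)
  C2: 33 − 33 = 0  (binding)
  C3: 42 − 42 = 0  (binding)

Optimal: x_1 = 10, x_2 = 3
Binding: C2, C3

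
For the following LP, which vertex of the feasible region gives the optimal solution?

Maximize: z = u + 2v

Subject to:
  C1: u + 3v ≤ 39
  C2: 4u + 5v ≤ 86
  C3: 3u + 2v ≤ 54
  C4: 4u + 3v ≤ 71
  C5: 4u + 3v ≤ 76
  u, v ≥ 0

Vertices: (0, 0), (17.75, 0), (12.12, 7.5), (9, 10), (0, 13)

Evaluate the objective at each vertex of the feasible region:
  z(0, 0) = 0
  z(17.75, 0) = 17.75
  z(12.12, 7.5) = 27.12
  z(9, 10) = 29  ←
  z(0, 13) = 26
The maximum is at u = 9, v = 10.

(9, 10)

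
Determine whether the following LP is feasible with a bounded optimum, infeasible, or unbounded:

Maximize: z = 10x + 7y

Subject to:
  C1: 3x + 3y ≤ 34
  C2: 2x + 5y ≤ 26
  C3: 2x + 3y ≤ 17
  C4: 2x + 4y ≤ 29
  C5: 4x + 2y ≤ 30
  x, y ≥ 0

Feasible with a bounded optimal solution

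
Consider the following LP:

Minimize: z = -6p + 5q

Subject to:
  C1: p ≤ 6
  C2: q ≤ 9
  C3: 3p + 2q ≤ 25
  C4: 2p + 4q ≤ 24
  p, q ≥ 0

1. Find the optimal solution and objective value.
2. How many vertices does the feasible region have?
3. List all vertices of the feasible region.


1. p = 6, q = 0, z = -36
2. 4
3. (0, 0), (6, 0), (6, 3), (0, 6)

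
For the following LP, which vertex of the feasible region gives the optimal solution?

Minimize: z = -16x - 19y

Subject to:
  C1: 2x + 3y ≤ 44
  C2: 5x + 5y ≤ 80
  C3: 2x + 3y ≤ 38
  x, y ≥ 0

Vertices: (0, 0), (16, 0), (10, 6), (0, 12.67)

Evaluate the objective at each vertex of the feasible region:
  z(0, 0) = 0
  z(16, 0) = -256
  z(10, 6) = -274  ←
  z(0, 12.67) = -240.7
The minimum is at x = 10, y = 6.

(10, 6)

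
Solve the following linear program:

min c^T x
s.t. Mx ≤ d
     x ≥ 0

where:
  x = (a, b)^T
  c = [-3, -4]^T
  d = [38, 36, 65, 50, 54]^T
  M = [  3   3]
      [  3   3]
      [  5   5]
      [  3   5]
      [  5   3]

Evaluate the objective at each vertex of the feasible region:
  z(0, 0) = 0
  z(10.8, 0) = -32.4
  z(9, 3) = -39
  z(5, 7) = -43  ←
  z(0, 10) = -40
The minimum is at a = 5, b = 7.

a = 5, b = 7, z = -43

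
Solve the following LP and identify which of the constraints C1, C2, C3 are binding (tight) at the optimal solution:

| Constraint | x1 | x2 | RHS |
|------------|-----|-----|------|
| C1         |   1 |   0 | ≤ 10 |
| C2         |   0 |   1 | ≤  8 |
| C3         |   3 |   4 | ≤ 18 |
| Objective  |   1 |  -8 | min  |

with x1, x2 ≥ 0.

At x1 = 0, x2 = 4.5, compute slack b - a·x for each constraint:
  C1: 10 − 0 = 10  (slack)
  C2: 8 − 4.5 = 3.5  (slack)
  C3: 18 − 18 = 0  (binding)

Optimal: x1 = 0, x2 = 4.5
Binding: C3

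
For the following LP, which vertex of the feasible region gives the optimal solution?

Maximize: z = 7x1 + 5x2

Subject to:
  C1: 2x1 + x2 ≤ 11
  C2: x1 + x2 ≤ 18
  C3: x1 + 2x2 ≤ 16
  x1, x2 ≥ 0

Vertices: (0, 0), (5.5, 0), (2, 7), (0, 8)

Evaluate the objective at each vertex of the feasible region:
  z(0, 0) = 0
  z(5.5, 0) = 38.5
  z(2, 7) = 49  ←
  z(0, 8) = 40
The maximum is at x1 = 2, x2 = 7.

(2, 7)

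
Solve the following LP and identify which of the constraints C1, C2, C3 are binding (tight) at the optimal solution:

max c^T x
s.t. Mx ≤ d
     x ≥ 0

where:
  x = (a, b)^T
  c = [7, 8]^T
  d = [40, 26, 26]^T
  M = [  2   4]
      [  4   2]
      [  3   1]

At a = 2, b = 9, compute slack b - a·x for each constraint:
  C1: 40 − 40 = 0  (binding)
  C2: 26 − 26 = 0  (binding)
  C3: 26 − 15 = 11  (slack)

Optimal: a = 2, b = 9
Binding: C1, C2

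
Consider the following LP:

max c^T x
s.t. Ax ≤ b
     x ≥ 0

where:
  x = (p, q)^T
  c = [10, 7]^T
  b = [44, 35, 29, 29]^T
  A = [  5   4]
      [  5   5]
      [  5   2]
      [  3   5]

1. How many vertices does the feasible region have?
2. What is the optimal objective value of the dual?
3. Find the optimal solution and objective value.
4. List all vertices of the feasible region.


1. 5
2. 64
3. p = 5, q = 2, z = 64
4. (0, 0), (5.8, 0), (5, 2), (3, 4), (0, 5.8)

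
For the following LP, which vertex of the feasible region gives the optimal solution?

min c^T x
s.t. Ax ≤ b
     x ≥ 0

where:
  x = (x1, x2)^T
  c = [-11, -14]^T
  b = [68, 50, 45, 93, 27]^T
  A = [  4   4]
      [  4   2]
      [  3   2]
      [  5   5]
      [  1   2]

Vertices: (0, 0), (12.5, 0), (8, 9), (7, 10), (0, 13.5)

Evaluate the objective at each vertex of the feasible region:
  z(0, 0) = 0
  z(12.5, 0) = -137.5
  z(8, 9) = -214
  z(7, 10) = -217  ←
  z(0, 13.5) = -189
The minimum is at x1 = 7, x2 = 10.

(7, 10)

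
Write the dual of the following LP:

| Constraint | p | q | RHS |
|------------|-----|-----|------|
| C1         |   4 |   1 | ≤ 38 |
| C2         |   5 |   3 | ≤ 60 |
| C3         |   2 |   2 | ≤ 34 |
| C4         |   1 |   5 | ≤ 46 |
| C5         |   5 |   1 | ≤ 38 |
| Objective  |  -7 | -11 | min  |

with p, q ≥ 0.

Primal min cᵀx s.t. Ax ≤ b, x ≥ 0  →  Dual max −bᵀy s.t. Aᵀy ≥ −c, y ≥ 0.

Maximize: z = -38y1 - 60y2 - 34y3 - 46y4 - 38y5

Subject to:
  4y1 + 5y2 + 2y3 + y4 + 5y5 ≥ 7
  y1 + 3y2 + 2y3 + 5y4 + y5 ≥ 11
  y1, y2, y3, y4, y5 ≥ 0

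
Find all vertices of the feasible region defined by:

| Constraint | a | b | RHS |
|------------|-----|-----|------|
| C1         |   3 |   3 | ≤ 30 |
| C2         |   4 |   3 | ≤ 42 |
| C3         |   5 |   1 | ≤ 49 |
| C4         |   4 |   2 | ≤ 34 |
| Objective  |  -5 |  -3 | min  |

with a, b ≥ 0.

(0, 0), (8.5, 0), (7, 3), (0, 10)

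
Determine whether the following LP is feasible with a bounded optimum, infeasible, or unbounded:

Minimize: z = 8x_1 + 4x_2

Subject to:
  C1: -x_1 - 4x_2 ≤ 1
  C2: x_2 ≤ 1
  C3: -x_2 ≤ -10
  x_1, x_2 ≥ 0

Infeasible (no feasible solution exists)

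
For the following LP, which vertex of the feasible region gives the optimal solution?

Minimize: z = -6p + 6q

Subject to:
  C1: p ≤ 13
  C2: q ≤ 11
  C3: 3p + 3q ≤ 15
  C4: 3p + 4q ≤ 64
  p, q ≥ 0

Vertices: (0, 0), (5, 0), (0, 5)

Evaluate the objective at each vertex of the feasible region:
  z(0, 0) = 0
  z(5, 0) = -30  ←
  z(0, 5) = 30
The minimum is at p = 5, q = 0.

(5, 0)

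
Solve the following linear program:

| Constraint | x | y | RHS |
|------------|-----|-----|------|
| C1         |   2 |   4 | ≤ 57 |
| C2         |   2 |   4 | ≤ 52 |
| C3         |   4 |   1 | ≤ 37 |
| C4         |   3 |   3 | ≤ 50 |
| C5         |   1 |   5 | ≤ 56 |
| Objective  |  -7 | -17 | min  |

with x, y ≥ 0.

Evaluate the objective at each vertex of the feasible region:
  z(0, 0) = 0
  z(9.25, 0) = -64.75
  z(6.857, 9.571) = -210.7
  z(6, 10) = -212  ←
  z(0, 11.2) = -190.4
The minimum is at x = 6, y = 10.

x = 6, y = 10, z = -212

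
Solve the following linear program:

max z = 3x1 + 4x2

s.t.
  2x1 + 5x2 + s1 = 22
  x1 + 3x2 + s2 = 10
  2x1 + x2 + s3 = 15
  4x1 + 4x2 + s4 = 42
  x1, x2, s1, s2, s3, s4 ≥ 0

Evaluate the objective at each vertex of the feasible region:
  z(0, 0) = 0
  z(7.5, 0) = 22.5
  z(7, 1) = 25  ←
  z(0, 3.333) = 13.33
The maximum is at x1 = 7, x2 = 1.

x1 = 7, x2 = 1, z = 25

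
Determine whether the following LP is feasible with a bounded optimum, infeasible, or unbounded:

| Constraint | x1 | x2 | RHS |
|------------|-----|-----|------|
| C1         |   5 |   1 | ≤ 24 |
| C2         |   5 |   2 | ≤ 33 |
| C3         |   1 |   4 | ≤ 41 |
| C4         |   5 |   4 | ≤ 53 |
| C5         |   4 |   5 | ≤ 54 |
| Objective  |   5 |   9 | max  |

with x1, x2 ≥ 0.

Feasible with a bounded optimal solution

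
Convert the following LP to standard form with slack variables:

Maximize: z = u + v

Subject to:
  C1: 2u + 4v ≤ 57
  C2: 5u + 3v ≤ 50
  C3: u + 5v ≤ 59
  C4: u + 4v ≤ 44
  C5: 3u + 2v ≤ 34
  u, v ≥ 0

max z = u + v

s.t.
  2u + 4v + s1 = 57
  5u + 3v + s2 = 50
  u + 5v + s3 = 59
  u + 4v + s4 = 44
  3u + 2v + s5 = 34
  u, v, s1, s2, s3, s4, s5 ≥ 0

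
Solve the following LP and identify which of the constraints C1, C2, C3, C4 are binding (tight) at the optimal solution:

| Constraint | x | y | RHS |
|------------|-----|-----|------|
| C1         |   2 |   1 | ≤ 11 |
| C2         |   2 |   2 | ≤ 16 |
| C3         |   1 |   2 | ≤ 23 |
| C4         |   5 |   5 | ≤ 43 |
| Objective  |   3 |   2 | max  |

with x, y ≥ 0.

At x = 3, y = 5, compute slack b - a·x for each constraint:
  C1: 11 − 11 = 0  (binding)
  C2: 16 − 16 = 0  (binding)
  C3: 23 − 13 = 10  (slack)
  C4: 43 − 40 = 3  (slack)

Optimal: x = 3, y = 5
Binding: C1, C2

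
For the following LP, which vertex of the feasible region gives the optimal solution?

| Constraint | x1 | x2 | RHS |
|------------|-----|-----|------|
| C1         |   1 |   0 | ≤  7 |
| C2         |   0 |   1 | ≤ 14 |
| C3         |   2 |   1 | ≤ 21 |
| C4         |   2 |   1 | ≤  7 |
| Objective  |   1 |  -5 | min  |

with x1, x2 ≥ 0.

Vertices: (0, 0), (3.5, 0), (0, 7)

Evaluate the objective at each vertex of the feasible region:
  z(0, 0) = 0
  z(3.5, 0) = 3.5
  z(0, 7) = -35  ←
The minimum is at x1 = 0, x2 = 7.

(0, 7)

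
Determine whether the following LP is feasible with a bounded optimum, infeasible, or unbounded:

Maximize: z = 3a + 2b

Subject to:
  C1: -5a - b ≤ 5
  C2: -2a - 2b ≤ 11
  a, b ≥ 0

Unbounded (objective can increase without bound)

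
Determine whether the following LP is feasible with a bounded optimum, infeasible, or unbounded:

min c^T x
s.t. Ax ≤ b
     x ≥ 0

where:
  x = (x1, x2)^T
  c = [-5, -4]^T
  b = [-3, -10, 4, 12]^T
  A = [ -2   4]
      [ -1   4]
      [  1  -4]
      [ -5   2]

Infeasible (no feasible solution exists)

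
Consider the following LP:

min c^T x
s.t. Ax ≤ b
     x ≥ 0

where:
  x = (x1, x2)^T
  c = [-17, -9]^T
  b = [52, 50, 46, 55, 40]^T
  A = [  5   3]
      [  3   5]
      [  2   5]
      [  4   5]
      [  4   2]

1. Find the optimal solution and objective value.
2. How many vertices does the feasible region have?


1. x1 = 8, x2 = 4, z = -172
2. 7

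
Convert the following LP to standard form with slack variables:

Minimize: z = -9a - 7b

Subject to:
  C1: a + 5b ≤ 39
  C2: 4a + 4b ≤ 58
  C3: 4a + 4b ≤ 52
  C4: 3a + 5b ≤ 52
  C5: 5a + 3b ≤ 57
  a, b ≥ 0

min z = -9a - 7b

s.t.
  a + 5b + s1 = 39
  4a + 4b + s2 = 58
  4a + 4b + s3 = 52
  3a + 5b + s4 = 52
  5a + 3b + s5 = 57
  a, b, s1, s2, s3, s4, s5 ≥ 0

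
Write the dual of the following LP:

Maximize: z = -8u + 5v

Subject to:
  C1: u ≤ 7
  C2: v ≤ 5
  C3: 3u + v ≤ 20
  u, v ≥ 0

Primal max cᵀx s.t. Ax ≤ b, x ≥ 0  →  Dual min bᵀy s.t. Aᵀy ≥ c, y ≥ 0.

Minimize: z = 7y1 + 5y2 + 20y3

Subject to:
  y1 + 3y3 ≥ -8
  y2 + y3 ≥ 5
  y1, y2, y3 ≥ 0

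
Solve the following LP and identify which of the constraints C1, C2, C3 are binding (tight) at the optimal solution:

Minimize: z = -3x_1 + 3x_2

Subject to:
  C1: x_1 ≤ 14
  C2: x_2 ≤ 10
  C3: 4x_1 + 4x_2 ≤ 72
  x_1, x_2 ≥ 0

At x_1 = 14, x_2 = 0, compute slack b - a·x for each constraint:
  C1: 14 − 14 = 0  (binding)
  C2: 10 − 0 = 10  (slack)
  C3: 72 − 56 = 16  (slack)

Optimal: x_1 = 14, x_2 = 0
Binding: C1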